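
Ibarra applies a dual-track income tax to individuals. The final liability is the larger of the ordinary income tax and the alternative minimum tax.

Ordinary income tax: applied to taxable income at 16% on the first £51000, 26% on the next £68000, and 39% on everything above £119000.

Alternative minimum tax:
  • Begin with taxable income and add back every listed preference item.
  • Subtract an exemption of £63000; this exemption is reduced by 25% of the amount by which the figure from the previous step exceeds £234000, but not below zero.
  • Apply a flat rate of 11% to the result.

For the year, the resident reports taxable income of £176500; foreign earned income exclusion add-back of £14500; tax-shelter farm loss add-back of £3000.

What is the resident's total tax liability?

£48265

Alternative minimum tax:
  Adjusted income: £176500 + £14500 + £3000 = £194000
  Exemption: £194000 ≤ £234000, so full £63000 applies
  Base: £194000 − £63000 = £131000
  £131000 × 11% = £14410

Ordinary income tax:
  £51000 × 16% = £8160
  £68000 × 26% = £17680
  £57500 × 39% = £22425
  → £48265

£48265 > £14410, so the ordinary income tax governs.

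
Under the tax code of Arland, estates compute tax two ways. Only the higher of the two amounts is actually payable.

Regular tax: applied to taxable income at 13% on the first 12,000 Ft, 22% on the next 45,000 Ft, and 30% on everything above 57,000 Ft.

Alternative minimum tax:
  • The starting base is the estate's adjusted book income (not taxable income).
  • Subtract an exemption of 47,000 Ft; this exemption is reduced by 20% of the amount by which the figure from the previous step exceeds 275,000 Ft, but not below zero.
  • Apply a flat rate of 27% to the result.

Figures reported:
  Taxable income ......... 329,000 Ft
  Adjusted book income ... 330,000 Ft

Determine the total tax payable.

93,060 Ft

Alternative minimum tax:
  Base (adjusted book income): 330,000 Ft
  Exemption: 47,000 Ft − 20% × (330,000 Ft − 275,000 Ft) = 47,000 Ft − 11,000 Ft = 36,000 Ft
  Base: 330,000 Ft − 36,000 Ft = 294,000 Ft
  294,000 Ft × 27% = 79,380 Ft

Regular tax:
  12,000 Ft × 13% = 1,560 Ft
  45,000 Ft × 22% = 9,900 Ft
  272,000 Ft × 30% = 81,600 Ft
  → 93,060 Ft

93,060 Ft > 79,380 Ft, so the regular tax governs.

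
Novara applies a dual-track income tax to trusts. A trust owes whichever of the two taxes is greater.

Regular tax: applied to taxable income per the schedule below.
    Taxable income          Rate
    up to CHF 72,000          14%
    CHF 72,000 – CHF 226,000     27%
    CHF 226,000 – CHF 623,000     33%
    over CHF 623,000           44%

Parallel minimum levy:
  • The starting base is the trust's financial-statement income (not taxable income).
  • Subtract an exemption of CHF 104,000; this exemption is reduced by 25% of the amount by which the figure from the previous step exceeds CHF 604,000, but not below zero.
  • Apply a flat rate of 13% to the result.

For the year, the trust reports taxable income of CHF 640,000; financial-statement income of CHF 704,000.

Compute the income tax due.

CHF 190,150

Regular tax:
  CHF 72,000 × 14% = CHF 10,080
  CHF 154,000 × 27% = CHF 41,580
  CHF 397,000 × 33% = CHF 131,010
  CHF 17,000 × 44% = CHF 7,480
  → CHF 190,150

Parallel minimum levy:
  Base (financial-statement income): CHF 704,000
  Exemption: CHF 104,000 − 25% × (CHF 704,000 − CHF 604,000) = CHF 104,000 − CHF 25,000 = CHF 79,000
  Base: CHF 704,000 − CHF 79,000 = CHF 625,000
  CHF 625,000 × 13% = CHF 81,250

CHF 190,150 > CHF 81,250, so the regular tax governs.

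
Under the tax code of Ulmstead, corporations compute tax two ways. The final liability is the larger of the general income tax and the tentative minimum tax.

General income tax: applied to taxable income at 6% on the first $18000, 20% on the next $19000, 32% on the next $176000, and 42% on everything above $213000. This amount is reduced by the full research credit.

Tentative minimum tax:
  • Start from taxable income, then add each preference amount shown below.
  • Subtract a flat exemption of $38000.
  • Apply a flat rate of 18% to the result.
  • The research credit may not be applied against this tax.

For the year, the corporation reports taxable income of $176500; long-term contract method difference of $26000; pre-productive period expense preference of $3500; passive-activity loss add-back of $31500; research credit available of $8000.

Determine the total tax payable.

General income tax:
  $18000 × 6% = $1080
  $19000 × 20% = $3800
  $139500 × 32% = $44640
  → $49520
  Less research credit $8000 → $41520

Tentative minimum tax:
  Adjusted income: $176500 + $26000 + $3500 + $31500 = $237500
  Less exemption $38000 → base $199500
  $199500 × 18% = $35910

$41520 > $35910, so the general income tax governs.

$41520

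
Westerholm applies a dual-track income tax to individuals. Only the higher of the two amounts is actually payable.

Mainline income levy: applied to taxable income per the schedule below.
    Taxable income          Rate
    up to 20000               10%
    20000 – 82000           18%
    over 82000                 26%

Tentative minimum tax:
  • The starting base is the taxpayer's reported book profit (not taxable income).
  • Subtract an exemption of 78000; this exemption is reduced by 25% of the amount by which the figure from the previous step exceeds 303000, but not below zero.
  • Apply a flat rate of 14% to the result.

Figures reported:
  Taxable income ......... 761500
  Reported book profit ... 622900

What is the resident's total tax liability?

Tentative minimum tax:
  Base (reported book profit): 622900
  Exemption: 25% × (622900 − 303000) = 79975 ≥ 78000, so the exemption is fully phased out
  Base: 622900 − 0 = 622900
  622900 × 14% = 87206

Mainline income levy:
  20000 × 10% = 2000
  62000 × 18% = 11160
  679500 × 26% = 176670
  → 189830

189830 > 87206, so the mainline income levy governs.

189830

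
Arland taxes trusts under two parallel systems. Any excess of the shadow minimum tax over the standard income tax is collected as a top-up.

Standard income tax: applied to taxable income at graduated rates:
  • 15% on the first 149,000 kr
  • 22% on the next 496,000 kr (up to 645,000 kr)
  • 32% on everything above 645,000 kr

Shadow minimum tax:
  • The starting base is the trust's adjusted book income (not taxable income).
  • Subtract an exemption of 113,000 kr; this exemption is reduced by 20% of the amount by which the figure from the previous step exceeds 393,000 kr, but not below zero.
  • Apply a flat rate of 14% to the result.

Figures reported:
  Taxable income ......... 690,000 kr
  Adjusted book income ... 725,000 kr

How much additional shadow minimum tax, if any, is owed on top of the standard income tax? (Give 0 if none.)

Standard income tax:
  149,000 kr × 15% = 22,350 kr
  496,000 kr × 22% = 109,120 kr
  45,000 kr × 32% = 14,400 kr
  → 145,870 kr

Shadow minimum tax:
  Base (adjusted book income): 725,000 kr
  Exemption: 113,000 kr − 20% × (725,000 kr − 393,000 kr) = 113,000 kr − 66,400 kr = 46,600 kr
  Base: 725,000 kr − 46,600 kr = 678,400 kr
  678,400 kr × 14% = 94,976 kr

94,976 kr ≤ 145,870 kr, so no add-on is due.

0 kr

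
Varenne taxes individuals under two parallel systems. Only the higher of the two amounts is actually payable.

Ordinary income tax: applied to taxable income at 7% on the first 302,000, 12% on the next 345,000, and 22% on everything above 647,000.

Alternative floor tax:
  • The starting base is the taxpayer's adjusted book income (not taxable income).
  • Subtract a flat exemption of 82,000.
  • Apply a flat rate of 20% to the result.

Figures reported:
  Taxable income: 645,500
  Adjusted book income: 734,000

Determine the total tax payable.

Ordinary income tax:
  302,000 × 7% = 21,140
  343,500 × 12% = 41,220
  → 62,360

Alternative floor tax:
  Base (adjusted book income): 734,000
  Less exemption 82,000 → base 652,000
  652,000 × 20% = 130,400

130,400 > 62,360, so the alternative floor tax is the binding amount.

130,400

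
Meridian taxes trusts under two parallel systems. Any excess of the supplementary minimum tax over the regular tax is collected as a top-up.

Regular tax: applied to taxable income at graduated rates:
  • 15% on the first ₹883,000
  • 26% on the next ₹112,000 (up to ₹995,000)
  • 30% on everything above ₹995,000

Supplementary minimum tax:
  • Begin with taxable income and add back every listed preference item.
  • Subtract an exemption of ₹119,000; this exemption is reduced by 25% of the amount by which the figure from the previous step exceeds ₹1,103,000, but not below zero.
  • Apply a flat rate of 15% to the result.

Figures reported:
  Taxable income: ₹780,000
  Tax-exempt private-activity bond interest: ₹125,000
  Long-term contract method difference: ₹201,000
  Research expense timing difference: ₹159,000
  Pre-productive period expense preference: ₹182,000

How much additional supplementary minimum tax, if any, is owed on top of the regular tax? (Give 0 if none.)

Supplementary minimum tax:
  Adjusted income: ₹780,000 + ₹125,000 + ₹201,000 + ₹159,000 + ₹182,000 = ₹1,447,000
  Exemption: ₹119,000 − 25% × (₹1,447,000 − ₹1,103,000) = ₹119,000 − ₹86,000 = ₹33,000
  Base: ₹1,447,000 − ₹33,000 = ₹1,414,000
  ₹1,414,000 × 15% = ₹212,100

Regular tax:
  ₹780,000 × 15% = ₹117,000

Excess of supplementary minimum tax over regular tax: ₹212,100 − ₹117,000 = ₹95,100.

₹95,100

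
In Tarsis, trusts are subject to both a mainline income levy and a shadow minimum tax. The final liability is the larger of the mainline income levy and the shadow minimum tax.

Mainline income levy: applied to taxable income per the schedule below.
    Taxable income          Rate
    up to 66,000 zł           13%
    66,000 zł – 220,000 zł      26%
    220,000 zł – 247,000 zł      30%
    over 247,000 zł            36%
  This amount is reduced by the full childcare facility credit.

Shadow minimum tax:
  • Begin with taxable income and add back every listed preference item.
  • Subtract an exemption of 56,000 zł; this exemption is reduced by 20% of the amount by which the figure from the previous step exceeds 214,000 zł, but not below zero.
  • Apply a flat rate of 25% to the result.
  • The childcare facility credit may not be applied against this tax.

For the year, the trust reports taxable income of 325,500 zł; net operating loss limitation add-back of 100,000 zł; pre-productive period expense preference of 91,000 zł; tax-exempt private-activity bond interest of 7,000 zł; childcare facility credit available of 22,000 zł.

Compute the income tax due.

130,875 zł

Shadow minimum tax:
  Adjusted income: 325,500 zł + 100,000 zł + 91,000 zł + 7,000 zł = 523,500 zł
  Exemption: 20% × (523,500 zł − 214,000 zł) = 61,900 zł ≥ 56,000 zł, so the exemption is fully phased out
  Base: 523,500 zł − 0 zł = 523,500 zł
  523,500 zł × 25% = 130,875 zł

Mainline income levy:
  66,000 zł × 13% = 8,580 zł
  154,000 zł × 26% = 40,040 zł
  27,000 zł × 30% = 8,100 zł
  78,500 zł × 36% = 28,260 zł
  → 84,980 zł
  Less childcare facility credit 22,000 zł → 62,980 zł

130,875 zł > 62,980 zł, so the shadow minimum tax is the binding amount.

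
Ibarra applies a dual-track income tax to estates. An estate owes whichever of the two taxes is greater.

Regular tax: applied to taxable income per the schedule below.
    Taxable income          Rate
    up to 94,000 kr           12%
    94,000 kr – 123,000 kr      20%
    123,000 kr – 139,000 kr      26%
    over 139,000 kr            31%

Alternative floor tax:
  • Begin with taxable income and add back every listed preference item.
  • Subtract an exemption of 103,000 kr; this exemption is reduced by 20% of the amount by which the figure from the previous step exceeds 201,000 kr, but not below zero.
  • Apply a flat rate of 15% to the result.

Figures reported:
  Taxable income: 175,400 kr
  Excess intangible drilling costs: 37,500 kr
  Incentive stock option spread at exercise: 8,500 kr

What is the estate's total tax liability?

Alternative floor tax:
  Adjusted income: 175,400 kr + 37,500 kr + 8,500 kr = 221,400 kr
  Exemption: 103,000 kr − 20% × (221,400 kr − 201,000 kr) = 103,000 kr − 4,080 kr = 98,920 kr
  Base: 221,400 kr − 98,920 kr = 122,480 kr
  122,480 kr × 15% = 18,372 kr

Regular tax:
  94,000 kr × 12% = 11,280 kr
  29,000 kr × 20% = 5,800 kr
  16,000 kr × 26% = 4,160 kr
  36,400 kr × 31% = 11,284 kr
  → 32,524 kr

32,524 kr > 18,372 kr, so the regular tax governs.

32,524 kr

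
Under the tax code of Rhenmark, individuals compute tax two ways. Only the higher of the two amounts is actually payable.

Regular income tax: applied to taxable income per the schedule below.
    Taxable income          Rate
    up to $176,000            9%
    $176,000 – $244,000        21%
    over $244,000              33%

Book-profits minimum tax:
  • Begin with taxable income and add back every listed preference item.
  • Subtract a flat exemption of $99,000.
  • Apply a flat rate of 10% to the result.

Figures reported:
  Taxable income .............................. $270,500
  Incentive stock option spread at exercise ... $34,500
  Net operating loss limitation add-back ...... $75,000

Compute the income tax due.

Regular income tax:
  $176,000 × 9% = $15,840
  $68,000 × 21% = $14,280
  $26,500 × 33% = $8,745
  → $38,865

Book-profits minimum tax:
  Adjusted income: $270,500 + $34,500 + $75,000 = $380,000
  Less exemption $99,000 → base $281,000
  $281,000 × 10% = $28,100

$38,865 > $28,100, so the regular income tax governs.

$38,865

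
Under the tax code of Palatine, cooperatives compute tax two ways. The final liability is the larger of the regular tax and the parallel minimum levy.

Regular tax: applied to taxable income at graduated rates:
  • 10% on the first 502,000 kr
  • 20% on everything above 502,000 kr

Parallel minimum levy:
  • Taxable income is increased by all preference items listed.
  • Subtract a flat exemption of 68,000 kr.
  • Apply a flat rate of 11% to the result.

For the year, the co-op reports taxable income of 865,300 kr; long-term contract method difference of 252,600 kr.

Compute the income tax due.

122,860 kr

Parallel minimum levy:
  Adjusted income: 865,300 kr + 252,600 kr = 1,117,900 kr
  Less exemption 68,000 kr → base 1,049,900 kr
  1,049,900 kr × 11% = 115,489 kr

Regular tax:
  502,000 kr × 10% = 50,200 kr
  363,300 kr × 20% = 72,660 kr
  → 122,860 kr

122,860 kr > 115,489 kr, so the regular tax governs.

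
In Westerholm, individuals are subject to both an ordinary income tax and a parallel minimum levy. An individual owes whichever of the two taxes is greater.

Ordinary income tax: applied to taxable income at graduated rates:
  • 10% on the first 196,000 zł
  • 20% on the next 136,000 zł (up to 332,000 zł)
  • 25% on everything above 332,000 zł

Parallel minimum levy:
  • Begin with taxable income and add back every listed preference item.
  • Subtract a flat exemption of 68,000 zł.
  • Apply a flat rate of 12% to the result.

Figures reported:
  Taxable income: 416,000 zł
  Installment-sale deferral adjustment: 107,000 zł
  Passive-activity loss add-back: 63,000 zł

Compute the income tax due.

67,800 zł

Parallel minimum levy:
  Adjusted income: 416,000 zł + 107,000 zł + 63,000 zł = 586,000 zł
  Less exemption 68,000 zł → base 518,000 zł
  518,000 zł × 12% = 62,160 zł

Ordinary income tax:
  196,000 zł × 10% = 19,600 zł
  136,000 zł × 20% = 27,200 zł
  84,000 zł × 25% = 21,000 zł
  → 67,800 zł

67,800 zł > 62,160 zł, so the ordinary income tax governs.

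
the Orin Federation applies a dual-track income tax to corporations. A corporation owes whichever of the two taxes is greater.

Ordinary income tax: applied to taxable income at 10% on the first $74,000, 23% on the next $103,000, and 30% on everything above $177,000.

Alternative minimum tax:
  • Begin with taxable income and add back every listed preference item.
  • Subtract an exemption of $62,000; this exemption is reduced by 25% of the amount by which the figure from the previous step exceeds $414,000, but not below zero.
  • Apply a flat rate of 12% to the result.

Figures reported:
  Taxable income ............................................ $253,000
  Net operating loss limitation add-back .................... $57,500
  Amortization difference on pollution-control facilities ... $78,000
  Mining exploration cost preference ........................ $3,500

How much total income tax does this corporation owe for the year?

Ordinary income tax:
  $74,000 × 10% = $7,400
  $103,000 × 23% = $23,690
  $76,000 × 30% = $22,800
  → $53,890

Alternative minimum tax:
  Adjusted income: $253,000 + $57,500 + $78,000 + $3,500 = $392,000
  Exemption: $392,000 ≤ $414,000, so full $62,000 applies
  Base: $392,000 − $62,000 = $330,000
  $330,000 × 12% = $39,600

$53,890 > $39,600, so the ordinary income tax governs.

$53,890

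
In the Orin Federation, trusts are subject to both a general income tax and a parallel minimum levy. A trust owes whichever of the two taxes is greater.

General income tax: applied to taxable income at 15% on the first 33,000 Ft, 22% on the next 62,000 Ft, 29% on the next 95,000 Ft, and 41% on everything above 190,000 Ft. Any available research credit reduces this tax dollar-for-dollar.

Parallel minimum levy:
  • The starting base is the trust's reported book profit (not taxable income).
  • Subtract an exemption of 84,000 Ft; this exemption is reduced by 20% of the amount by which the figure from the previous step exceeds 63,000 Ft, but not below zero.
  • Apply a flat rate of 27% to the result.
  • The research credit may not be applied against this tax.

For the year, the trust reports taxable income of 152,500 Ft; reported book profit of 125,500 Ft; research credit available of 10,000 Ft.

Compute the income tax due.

General income tax:
  33,000 Ft × 15% = 4,950 Ft
  62,000 Ft × 22% = 13,640 Ft
  57,500 Ft × 29% = 16,675 Ft
  → 35,265 Ft
  Less research credit 10,000 Ft → 25,265 Ft

Parallel minimum levy:
  Base (reported book profit): 125,500 Ft
  Exemption: 84,000 Ft − 20% × (125,500 Ft − 63,000 Ft) = 84,000 Ft − 12,500 Ft = 71,500 Ft
  Base: 125,500 Ft − 71,500 Ft = 54,000 Ft
  54,000 Ft × 27% = 14,580 Ft

25,265 Ft > 14,580 Ft, so the general income tax governs.

25,265 Ft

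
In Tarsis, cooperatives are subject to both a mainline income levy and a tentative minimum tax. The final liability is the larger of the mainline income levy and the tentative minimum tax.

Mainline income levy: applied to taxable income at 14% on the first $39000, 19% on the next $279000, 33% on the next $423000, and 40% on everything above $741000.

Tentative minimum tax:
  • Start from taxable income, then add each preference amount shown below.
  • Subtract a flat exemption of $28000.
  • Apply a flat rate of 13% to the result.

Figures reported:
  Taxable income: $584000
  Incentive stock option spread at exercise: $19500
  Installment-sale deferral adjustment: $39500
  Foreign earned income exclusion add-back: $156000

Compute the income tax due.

$146250

Tentative minimum tax:
  Adjusted income: $584000 + $19500 + $39500 + $156000 = $799000
  Less exemption $28000 → base $771000
  $771000 × 13% = $100230

Mainline income levy:
  $39000 × 14% = $5460
  $279000 × 19% = $53010
  $266000 × 33% = $87780
  → $146250

$146250 > $100230, so the mainline income levy governs.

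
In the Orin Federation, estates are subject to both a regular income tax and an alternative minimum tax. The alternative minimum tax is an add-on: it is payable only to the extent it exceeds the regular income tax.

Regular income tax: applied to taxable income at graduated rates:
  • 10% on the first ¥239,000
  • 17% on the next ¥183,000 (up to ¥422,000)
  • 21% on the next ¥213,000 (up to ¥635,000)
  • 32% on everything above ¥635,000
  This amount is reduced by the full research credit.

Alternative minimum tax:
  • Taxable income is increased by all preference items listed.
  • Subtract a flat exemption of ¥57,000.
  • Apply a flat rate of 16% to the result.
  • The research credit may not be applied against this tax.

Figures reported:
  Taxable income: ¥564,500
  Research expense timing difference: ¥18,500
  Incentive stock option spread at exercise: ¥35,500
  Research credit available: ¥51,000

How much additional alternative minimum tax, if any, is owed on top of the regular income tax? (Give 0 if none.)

Regular income tax:
  ¥239,000 × 10% = ¥23,900
  ¥183,000 × 17% = ¥31,110
  ¥142,500 × 21% = ¥29,925
  → ¥84,935
  Less research credit ¥51,000 → ¥33,935

Alternative minimum tax:
  Adjusted income: ¥564,500 + ¥18,500 + ¥35,500 = ¥618,500
  Less exemption ¥57,000 → base ¥561,500
  ¥561,500 × 16% = ¥89,840

Excess of alternative minimum tax over regular income tax: ¥89,840 − ¥33,935 = ¥55,905.

¥55,905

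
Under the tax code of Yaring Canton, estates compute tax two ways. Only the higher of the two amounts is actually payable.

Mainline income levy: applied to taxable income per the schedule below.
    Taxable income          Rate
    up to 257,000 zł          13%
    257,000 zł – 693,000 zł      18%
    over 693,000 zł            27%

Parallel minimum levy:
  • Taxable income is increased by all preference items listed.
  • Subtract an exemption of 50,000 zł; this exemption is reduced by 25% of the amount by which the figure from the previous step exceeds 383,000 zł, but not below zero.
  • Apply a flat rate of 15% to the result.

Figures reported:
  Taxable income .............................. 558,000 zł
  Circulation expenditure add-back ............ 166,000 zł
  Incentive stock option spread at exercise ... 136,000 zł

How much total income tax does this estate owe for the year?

Parallel minimum levy:
  Adjusted income: 558,000 zł + 166,000 zł + 136,000 zł = 860,000 zł
  Exemption: 25% × (860,000 zł − 383,000 zł) = 119,250 zł ≥ 50,000 zł, so the exemption is fully phased out
  Base: 860,000 zł − 0 zł = 860,000 zł
  860,000 zł × 15% = 129,000 zł

Mainline income levy:
  257,000 zł × 13% = 33,410 zł
  301,000 zł × 18% = 54,180 zł
  → 87,590 zł

129,000 zł > 87,590 zł, so the parallel minimum levy is the binding amount.

129,000 zł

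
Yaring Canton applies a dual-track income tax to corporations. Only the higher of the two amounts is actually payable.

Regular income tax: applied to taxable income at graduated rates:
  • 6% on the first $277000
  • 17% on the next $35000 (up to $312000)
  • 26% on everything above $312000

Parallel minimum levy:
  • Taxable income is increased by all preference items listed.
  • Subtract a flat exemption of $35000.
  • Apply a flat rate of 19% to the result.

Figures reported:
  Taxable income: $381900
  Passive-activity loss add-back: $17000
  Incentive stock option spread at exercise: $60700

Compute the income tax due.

Parallel minimum levy:
  Adjusted income: $381900 + $17000 + $60700 = $459600
  Less exemption $35000 → base $424600
  $424600 × 19% = $80674

Regular income tax:
  $277000 × 6% = $16620
  $35000 × 17% = $5950
  $69900 × 26% = $18174
  → $40744

$80674 > $40744, so the parallel minimum levy is the binding amount.

$80674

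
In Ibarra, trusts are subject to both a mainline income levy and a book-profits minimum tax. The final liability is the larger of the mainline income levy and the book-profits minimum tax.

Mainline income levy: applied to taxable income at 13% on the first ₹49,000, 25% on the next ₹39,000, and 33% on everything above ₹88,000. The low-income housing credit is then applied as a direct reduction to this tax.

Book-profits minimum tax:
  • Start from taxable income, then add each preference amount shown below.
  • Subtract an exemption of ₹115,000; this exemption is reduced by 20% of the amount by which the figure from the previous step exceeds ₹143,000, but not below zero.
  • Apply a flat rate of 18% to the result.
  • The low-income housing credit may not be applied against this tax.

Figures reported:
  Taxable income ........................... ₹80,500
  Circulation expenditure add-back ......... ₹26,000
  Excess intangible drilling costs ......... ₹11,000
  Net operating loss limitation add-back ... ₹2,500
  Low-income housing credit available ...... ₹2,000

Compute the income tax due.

₹12,245

Book-profits minimum tax:
  Adjusted income: ₹80,500 + ₹26,000 + ₹11,000 + ₹2,500 = ₹120,000
  Exemption: ₹120,000 ≤ ₹143,000, so full ₹115,000 applies
  Base: ₹120,000 − ₹115,000 = ₹5,000
  ₹5,000 × 18% = ₹900

Mainline income levy:
  ₹49,000 × 13% = ₹6,370
  ₹31,500 × 25% = ₹7,875
  → ₹14,245
  Less low-income housing credit ₹2,000 → ₹12,245

₹12,245 > ₹900, so the mainline income levy governs.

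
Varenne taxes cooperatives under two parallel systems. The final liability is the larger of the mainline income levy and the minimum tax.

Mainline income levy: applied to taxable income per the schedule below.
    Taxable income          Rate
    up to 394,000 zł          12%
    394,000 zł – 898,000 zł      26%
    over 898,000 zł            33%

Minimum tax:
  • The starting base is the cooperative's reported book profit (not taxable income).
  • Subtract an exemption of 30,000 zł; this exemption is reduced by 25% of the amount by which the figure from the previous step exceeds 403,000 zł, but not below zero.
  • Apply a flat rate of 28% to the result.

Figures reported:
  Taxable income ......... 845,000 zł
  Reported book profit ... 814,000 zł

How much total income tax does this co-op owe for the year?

227,920 zł

Mainline income levy:
  394,000 zł × 12% = 47,280 zł
  451,000 zł × 26% = 117,260 zł
  → 164,540 zł

Minimum tax:
  Base (reported book profit): 814,000 zł
  Exemption: 25% × (814,000 zł − 403,000 zł) = 102,750 zł ≥ 30,000 zł, so the exemption is fully phased out
  Base: 814,000 zł − 0 zł = 814,000 zł
  814,000 zł × 28% = 227,920 zł

227,920 zł > 164,540 zł, so the minimum tax is the binding amount.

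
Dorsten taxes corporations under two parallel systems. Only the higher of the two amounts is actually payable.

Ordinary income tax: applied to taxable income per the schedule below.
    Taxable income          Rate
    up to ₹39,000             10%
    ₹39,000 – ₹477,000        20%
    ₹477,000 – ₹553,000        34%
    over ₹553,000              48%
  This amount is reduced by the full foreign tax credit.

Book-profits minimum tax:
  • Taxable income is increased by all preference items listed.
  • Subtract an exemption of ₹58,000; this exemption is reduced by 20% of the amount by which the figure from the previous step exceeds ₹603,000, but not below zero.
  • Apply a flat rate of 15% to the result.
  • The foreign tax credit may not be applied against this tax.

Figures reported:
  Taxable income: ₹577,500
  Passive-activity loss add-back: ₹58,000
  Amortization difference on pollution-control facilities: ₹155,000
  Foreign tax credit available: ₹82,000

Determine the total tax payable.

₹115,500

Book-profits minimum tax:
  Adjusted income: ₹577,500 + ₹58,000 + ₹155,000 = ₹790,500
  Exemption: ₹58,000 − 20% × (₹790,500 − ₹603,000) = ₹58,000 − ₹37,500 = ₹20,500
  Base: ₹790,500 − ₹20,500 = ₹770,000
  ₹770,000 × 15% = ₹115,500

Ordinary income tax:
  ₹39,000 × 10% = ₹3,900
  ₹438,000 × 20% = ₹87,600
  ₹76,000 × 34% = ₹25,840
  ₹24,500 × 48% = ₹11,760
  → ₹129,100
  Less foreign tax credit ₹82,000 → ₹47,100

₹115,500 > ₹47,100, so the book-profits minimum tax is the binding amount.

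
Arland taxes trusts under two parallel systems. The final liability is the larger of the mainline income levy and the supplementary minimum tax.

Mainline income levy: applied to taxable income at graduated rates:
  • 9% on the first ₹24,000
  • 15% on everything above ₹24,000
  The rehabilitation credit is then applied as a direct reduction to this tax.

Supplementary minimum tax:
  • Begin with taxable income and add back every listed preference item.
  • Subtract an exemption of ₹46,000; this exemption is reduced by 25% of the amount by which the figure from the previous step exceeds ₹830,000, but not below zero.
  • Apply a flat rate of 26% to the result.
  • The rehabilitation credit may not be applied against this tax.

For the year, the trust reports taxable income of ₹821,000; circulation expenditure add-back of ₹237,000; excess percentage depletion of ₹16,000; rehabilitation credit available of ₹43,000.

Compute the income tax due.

Mainline income levy:
  ₹24,000 × 9% = ₹2,160
  ₹797,000 × 15% = ₹119,550
  → ₹121,710
  Less rehabilitation credit ₹43,000 → ₹78,710

Supplementary minimum tax:
  Adjusted income: ₹821,000 + ₹237,000 + ₹16,000 = ₹1,074,000
  Exemption: 25% × (₹1,074,000 − ₹830,000) = ₹61,000 ≥ ₹46,000, so the exemption is fully phased out
  Base: ₹1,074,000 − ₹0 = ₹1,074,000
  ₹1,074,000 × 26% = ₹279,240

₹279,240 > ₹78,710, so the supplementary minimum tax is the binding amount.

₹279,240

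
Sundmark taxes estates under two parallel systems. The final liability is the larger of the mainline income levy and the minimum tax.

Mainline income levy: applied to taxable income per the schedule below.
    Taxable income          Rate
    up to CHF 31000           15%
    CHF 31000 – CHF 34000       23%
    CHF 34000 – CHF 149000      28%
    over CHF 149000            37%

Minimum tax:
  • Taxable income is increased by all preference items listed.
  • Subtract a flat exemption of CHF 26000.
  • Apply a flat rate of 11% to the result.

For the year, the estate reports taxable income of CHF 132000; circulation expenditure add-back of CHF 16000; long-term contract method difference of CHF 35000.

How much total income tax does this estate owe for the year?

CHF 32780

Minimum tax:
  Adjusted income: CHF 132000 + CHF 16000 + CHF 35000 = CHF 183000
  Less exemption CHF 26000 → base CHF 157000
  CHF 157000 × 11% = CHF 17270

Mainline income levy:
  CHF 31000 × 15% = CHF 4650
  CHF 3000 × 23% = CHF 690
  CHF 98000 × 28% = CHF 27440
  → CHF 32780

CHF 32780 > CHF 17270, so the mainline income levy governs.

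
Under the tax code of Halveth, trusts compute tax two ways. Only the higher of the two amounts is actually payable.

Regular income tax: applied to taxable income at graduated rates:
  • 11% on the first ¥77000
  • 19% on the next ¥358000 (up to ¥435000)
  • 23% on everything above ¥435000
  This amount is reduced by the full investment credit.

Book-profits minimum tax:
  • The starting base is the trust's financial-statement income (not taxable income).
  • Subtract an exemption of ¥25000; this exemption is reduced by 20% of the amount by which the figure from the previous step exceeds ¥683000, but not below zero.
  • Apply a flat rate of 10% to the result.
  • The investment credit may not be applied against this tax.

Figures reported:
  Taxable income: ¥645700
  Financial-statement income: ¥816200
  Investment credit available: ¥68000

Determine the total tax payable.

¥81620

Regular income tax:
  ¥77000 × 11% = ¥8470
  ¥358000 × 19% = ¥68020
  ¥210700 × 23% = ¥48461
  → ¥124951
  Less investment credit ¥68000 → ¥56951

Book-profits minimum tax:
  Base (financial-statement income): ¥816200
  Exemption: 20% × (¥816200 − ¥683000) = ¥26640 ≥ ¥25000, so the exemption is fully phased out
  Base: ¥816200 − ¥0 = ¥816200
  ¥816200 × 10% = ¥81620

¥81620 > ¥56951, so the book-profits minimum tax is the binding amount.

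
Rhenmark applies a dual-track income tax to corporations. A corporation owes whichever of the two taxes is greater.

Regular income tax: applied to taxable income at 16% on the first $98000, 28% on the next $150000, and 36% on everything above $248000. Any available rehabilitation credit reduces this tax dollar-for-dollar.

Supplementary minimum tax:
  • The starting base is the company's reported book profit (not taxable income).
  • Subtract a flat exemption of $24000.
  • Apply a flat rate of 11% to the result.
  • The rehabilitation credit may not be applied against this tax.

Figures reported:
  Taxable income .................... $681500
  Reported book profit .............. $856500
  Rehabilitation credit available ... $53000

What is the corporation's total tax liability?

$160740

Supplementary minimum tax:
  Base (reported book profit): $856500
  Less exemption $24000 → base $832500
  $832500 × 11% = $91575

Regular income tax:
  $98000 × 16% = $15680
  $150000 × 28% = $42000
  $433500 × 36% = $156060
  → $213740
  Less rehabilitation credit $53000 → $160740

$160740 > $91575, so the regular income tax governs.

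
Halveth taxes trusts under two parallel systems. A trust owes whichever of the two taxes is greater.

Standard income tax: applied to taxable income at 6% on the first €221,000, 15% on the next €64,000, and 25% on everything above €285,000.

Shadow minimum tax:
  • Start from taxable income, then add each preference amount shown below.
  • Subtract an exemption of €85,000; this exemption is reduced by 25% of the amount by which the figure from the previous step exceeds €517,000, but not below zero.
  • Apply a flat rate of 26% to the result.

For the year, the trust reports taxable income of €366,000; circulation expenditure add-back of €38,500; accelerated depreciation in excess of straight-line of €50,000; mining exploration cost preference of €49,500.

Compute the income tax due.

€108,940

Shadow minimum tax:
  Adjusted income: €366,000 + €38,500 + €50,000 + €49,500 = €504,000
  Exemption: €504,000 ≤ €517,000, so full €85,000 applies
  Base: €504,000 − €85,000 = €419,000
  €419,000 × 26% = €108,940

Standard income tax:
  €221,000 × 6% = €13,260
  €64,000 × 15% = €9,600
  €81,000 × 25% = €20,250
  → €43,110

€108,940 > €43,110, so the shadow minimum tax is the binding amount.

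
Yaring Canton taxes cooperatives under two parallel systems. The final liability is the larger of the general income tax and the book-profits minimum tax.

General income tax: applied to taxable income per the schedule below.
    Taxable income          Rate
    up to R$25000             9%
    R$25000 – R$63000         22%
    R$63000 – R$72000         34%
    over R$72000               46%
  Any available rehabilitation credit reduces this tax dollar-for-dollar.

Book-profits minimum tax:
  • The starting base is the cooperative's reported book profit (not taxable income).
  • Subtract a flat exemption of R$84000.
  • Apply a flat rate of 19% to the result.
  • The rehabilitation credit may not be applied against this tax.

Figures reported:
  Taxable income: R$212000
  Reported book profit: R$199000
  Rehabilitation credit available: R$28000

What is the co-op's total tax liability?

Book-profits minimum tax:
  Base (reported book profit): R$199000
  Less exemption R$84000 → base R$115000
  R$115000 × 19% = R$21850

General income tax:
  R$25000 × 9% = R$2250
  R$38000 × 22% = R$8360
  R$9000 × 34% = R$3060
  R$140000 × 46% = R$64400
  → R$78070
  Less rehabilitation credit R$28000 → R$50070

R$50070 > R$21850, so the general income tax governs.

R$50070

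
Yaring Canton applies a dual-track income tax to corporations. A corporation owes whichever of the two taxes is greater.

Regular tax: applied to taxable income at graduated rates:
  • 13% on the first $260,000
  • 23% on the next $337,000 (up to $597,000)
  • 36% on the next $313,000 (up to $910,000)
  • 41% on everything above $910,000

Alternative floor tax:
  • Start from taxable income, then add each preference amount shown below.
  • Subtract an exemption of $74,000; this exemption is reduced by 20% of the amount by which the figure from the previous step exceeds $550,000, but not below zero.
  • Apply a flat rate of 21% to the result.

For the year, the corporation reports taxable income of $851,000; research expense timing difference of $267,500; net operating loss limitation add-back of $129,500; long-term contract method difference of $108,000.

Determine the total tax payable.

$284,760

Regular tax:
  $260,000 × 13% = $33,800
  $337,000 × 23% = $77,510
  $254,000 × 36% = $91,440
  → $202,750

Alternative floor tax:
  Adjusted income: $851,000 + $267,500 + $129,500 + $108,000 = $1,356,000
  Exemption: 20% × ($1,356,000 − $550,000) = $161,200 ≥ $74,000, so the exemption is fully phased out
  Base: $1,356,000 − $0 = $1,356,000
  $1,356,000 × 21% = $284,760

$284,760 > $202,750, so the alternative floor tax is the binding amount.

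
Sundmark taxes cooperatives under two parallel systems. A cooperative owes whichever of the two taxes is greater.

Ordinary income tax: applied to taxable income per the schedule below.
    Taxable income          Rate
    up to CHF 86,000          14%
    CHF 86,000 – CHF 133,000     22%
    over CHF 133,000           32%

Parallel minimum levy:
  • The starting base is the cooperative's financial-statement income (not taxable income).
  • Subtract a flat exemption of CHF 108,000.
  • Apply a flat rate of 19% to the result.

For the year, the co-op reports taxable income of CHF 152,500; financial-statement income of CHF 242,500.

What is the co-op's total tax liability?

CHF 28,620

Parallel minimum levy:
  Base (financial-statement income): CHF 242,500
  Less exemption CHF 108,000 → base CHF 134,500
  CHF 134,500 × 19% = CHF 25,555

Ordinary income tax:
  CHF 86,000 × 14% = CHF 12,040
  CHF 47,000 × 22% = CHF 10,340
  CHF 19,500 × 32% = CHF 6,240
  → CHF 28,620

CHF 28,620 > CHF 25,555, so the ordinary income tax governs.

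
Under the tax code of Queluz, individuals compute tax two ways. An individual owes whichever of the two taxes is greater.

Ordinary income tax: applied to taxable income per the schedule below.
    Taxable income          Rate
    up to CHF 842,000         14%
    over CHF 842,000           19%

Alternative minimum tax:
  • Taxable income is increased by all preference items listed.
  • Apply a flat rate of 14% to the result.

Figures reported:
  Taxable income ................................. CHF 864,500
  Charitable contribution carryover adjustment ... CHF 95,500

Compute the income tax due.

Ordinary income tax:
  CHF 842,000 × 14% = CHF 117,880
  CHF 22,500 × 19% = CHF 4,275
  → CHF 122,155

Alternative minimum tax:
  Adjusted income: CHF 864,500 + CHF 95,500 = CHF 960,000
  CHF 960,000 × 14% = CHF 134,400

CHF 134,400 > CHF 122,155, so the alternative minimum tax is the binding amount.

CHF 134,400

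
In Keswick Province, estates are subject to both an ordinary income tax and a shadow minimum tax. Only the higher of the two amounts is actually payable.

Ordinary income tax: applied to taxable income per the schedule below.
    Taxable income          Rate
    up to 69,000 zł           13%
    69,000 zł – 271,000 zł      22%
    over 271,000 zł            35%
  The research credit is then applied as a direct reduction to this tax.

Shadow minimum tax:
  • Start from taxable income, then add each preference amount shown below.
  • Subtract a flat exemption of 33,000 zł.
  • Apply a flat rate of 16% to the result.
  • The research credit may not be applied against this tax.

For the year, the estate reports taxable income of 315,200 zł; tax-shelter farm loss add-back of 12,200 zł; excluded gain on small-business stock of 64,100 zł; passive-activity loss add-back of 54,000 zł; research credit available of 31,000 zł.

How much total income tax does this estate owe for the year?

Ordinary income tax:
  69,000 zł × 13% = 8,970 zł
  202,000 zł × 22% = 44,440 zł
  44,200 zł × 35% = 15,470 zł
  → 68,880 zł
  Less research credit 31,000 zł → 37,880 zł

Shadow minimum tax:
  Adjusted income: 315,200 zł + 12,200 zł + 64,100 zł + 54,000 zł = 445,500 zł
  Less exemption 33,000 zł → base 412,500 zł
  412,500 zł × 16% = 66,000 zł

66,000 zł > 37,880 zł, so the shadow minimum tax is the binding amount.

66,000 zł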